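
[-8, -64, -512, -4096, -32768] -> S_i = -8*8^i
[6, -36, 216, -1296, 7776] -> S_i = 6*-6^i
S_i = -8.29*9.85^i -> [-8.29, -81.66, -804.32, -7922.52, -78036.8]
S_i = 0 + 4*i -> [0, 4, 8, 12, 16]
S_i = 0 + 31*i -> [0, 31, 62, 93, 124]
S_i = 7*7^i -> [7, 49, 343, 2401, 16807]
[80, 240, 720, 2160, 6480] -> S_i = 80*3^i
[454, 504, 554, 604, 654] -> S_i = 454 + 50*i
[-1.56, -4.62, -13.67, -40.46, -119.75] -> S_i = -1.56*2.96^i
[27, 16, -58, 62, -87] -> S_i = Random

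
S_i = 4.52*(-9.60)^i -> [4.52, -43.39, 416.56, -3999.01, 38390.46]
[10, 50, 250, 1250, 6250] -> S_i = 10*5^i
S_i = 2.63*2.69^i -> [2.63, 7.07, 19.03, 51.19, 137.71]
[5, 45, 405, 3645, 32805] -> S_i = 5*9^i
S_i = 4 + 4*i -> [4, 8, 12, 16, 20]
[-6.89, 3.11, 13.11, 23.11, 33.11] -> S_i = -6.89 + 10.00*i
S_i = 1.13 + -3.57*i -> [1.13, -2.44, -6.01, -9.58, -13.15]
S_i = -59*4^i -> [-59, -236, -944, -3776, -15104]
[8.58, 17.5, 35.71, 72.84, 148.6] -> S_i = 8.58*2.04^i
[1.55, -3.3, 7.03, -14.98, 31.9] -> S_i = 1.55*(-2.13)^i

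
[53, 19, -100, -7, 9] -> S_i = Random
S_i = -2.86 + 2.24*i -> [-2.86, -0.62, 1.62, 3.86, 6.1]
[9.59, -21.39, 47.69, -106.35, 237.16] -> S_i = 9.59*(-2.23)^i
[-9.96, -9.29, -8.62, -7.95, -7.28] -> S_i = -9.96 + 0.67*i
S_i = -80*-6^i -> [-80, 480, -2880, 17280, -103680]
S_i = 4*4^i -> [4, 16, 64, 256, 1024]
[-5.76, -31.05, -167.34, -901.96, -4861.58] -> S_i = -5.76*5.39^i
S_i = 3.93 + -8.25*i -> [3.93, -4.32, -12.57, -20.82, -29.07]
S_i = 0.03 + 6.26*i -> [0.03, 6.29, 12.55, 18.81, 25.07]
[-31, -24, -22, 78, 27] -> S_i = Random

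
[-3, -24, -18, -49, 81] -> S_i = Random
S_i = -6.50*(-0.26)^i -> [-6.5, 1.69, -0.44, 0.11, -0.03]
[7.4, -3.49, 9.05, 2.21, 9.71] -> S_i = Random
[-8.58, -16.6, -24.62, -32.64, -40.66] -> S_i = -8.58 + -8.02*i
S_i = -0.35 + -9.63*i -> [-0.35, -9.98, -19.61, -29.24, -38.87]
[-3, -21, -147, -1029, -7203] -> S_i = -3*7^i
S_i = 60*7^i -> [60, 420, 2940, 20580, 144060]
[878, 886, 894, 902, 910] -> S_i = 878 + 8*i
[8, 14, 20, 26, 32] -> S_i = 8 + 6*i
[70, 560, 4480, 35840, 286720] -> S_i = 70*8^i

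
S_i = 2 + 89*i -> [2, 91, 180, 269, 358]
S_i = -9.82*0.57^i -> [-9.82, -5.6, -3.19, -1.82, -1.04]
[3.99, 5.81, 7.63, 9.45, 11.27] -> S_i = 3.99 + 1.82*i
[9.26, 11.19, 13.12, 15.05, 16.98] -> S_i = 9.26 + 1.93*i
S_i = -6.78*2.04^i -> [-6.78, -13.83, -28.22, -57.56, -117.42]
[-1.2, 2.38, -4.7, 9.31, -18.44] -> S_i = -1.20*(-1.98)^i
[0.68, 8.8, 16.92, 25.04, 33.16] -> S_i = 0.68 + 8.12*i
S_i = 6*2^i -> [6, 12, 24, 48, 96]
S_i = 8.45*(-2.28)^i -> [8.45, -19.27, 43.93, -100.15, 228.35]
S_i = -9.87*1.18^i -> [-9.87, -11.65, -13.74, -16.22, -19.14]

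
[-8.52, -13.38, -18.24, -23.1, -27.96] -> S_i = -8.52 + -4.86*i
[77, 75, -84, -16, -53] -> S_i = Random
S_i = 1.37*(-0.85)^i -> [1.37, -1.16, 0.99, -0.84, 0.72]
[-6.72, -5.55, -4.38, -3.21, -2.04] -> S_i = -6.72 + 1.17*i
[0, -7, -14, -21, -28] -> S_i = 0 + -7*i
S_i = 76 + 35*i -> [76, 111, 146, 181, 216]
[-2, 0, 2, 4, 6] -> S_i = -2 + 2*i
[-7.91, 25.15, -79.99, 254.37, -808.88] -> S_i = -7.91*(-3.18)^i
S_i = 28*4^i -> [28, 112, 448, 1792, 7168]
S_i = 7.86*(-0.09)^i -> [7.86, -0.71, 0.06, -0.01, 0.0]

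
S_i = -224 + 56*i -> [-224, -168, -112, -56, 0]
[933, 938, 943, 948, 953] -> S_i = 933 + 5*i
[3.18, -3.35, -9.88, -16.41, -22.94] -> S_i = 3.18 + -6.53*i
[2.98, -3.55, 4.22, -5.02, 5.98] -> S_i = 2.98*(-1.19)^i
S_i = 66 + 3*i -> [66, 69, 72, 75, 78]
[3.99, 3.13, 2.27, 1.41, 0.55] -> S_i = 3.99 + -0.86*i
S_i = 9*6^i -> [9, 54, 324, 1944, 11664]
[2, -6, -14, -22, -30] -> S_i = 2 + -8*i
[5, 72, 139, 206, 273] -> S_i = 5 + 67*i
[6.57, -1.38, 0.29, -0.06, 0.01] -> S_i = 6.57*(-0.21)^i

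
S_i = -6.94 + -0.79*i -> [-6.94, -7.73, -8.52, -9.31, -10.1]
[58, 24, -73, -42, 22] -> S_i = Random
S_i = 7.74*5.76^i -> [7.74, 44.58, 256.79, 1479.14, 8519.83]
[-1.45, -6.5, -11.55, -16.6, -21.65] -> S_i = -1.45 + -5.05*i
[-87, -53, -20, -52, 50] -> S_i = Random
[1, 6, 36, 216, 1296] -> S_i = 1*6^i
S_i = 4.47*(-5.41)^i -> [4.47, -24.18, 130.83, -707.78, 3829.1]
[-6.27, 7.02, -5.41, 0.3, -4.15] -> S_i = Random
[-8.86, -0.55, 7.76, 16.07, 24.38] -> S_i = -8.86 + 8.31*i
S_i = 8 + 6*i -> [8, 14, 20, 26, 32]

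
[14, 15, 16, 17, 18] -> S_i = 14 + 1*i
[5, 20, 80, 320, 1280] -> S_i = 5*4^i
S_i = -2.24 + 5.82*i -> [-2.24, 3.58, 9.4, 15.22, 21.04]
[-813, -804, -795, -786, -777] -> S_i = -813 + 9*i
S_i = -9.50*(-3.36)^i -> [-9.5, 31.92, -107.25, 360.36, -1210.82]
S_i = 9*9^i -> [9, 81, 729, 6561, 59049]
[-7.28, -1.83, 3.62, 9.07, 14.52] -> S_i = -7.28 + 5.45*i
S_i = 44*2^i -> [44, 88, 176, 352, 704]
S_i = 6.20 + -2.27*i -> [6.2, 3.93, 1.66, -0.61, -2.88]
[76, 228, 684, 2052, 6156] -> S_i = 76*3^i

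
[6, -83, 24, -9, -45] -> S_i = Random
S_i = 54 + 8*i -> [54, 62, 70, 78, 86]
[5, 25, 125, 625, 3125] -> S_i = 5*5^i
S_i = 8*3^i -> [8, 24, 72, 216, 648]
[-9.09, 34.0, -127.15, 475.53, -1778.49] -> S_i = -9.09*(-3.74)^i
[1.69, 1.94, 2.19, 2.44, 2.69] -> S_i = 1.69 + 0.25*i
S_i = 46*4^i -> [46, 184, 736, 2944, 11776]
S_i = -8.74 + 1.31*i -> [-8.74, -7.43, -6.12, -4.81, -3.5]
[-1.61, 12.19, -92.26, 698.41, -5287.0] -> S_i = -1.61*(-7.57)^i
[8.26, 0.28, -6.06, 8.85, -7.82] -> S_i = Random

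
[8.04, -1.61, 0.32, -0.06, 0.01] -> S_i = 8.04*(-0.20)^i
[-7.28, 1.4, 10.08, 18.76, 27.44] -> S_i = -7.28 + 8.68*i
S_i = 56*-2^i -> [56, -112, 224, -448, 896]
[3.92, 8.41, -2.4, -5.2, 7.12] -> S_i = Random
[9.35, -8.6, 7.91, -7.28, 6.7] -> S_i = 9.35*(-0.92)^i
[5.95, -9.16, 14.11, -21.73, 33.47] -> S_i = 5.95*(-1.54)^i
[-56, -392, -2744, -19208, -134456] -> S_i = -56*7^i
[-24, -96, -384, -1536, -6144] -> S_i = -24*4^i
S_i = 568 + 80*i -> [568, 648, 728, 808, 888]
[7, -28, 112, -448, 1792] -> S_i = 7*-4^i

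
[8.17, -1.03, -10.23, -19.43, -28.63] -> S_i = 8.17 + -9.20*i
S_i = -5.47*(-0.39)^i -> [-5.47, 2.13, -0.83, 0.32, -0.13]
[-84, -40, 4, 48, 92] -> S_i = -84 + 44*i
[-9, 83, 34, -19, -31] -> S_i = Random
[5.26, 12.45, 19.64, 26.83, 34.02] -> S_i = 5.26 + 7.19*i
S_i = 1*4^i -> [1, 4, 16, 64, 256]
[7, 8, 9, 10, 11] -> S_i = 7 + 1*i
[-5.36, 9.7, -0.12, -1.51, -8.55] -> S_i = Random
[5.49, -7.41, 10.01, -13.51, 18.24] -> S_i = 5.49*(-1.35)^i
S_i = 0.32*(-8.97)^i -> [0.32, -2.87, 25.75, -230.95, 2071.67]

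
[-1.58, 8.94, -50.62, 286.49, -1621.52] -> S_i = -1.58*(-5.66)^i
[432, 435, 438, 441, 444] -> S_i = 432 + 3*i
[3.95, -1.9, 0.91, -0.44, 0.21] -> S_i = 3.95*(-0.48)^i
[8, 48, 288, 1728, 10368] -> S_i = 8*6^i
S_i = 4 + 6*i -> [4, 10, 16, 22, 28]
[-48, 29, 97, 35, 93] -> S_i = Random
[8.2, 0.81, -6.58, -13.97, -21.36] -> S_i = 8.20 + -7.39*i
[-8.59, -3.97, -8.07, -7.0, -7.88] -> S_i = Random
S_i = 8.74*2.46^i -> [8.74, 21.5, 52.89, 130.11, 320.08]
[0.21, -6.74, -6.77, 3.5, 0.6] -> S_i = Random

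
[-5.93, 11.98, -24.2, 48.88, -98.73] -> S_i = -5.93*(-2.02)^i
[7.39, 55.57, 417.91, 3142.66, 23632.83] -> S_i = 7.39*7.52^i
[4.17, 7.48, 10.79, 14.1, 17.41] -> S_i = 4.17 + 3.31*i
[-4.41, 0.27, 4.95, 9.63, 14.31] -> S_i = -4.41 + 4.68*i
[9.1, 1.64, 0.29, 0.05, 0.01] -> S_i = 9.10*0.18^i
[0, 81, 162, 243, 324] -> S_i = 0 + 81*i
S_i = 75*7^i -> [75, 525, 3675, 25725, 180075]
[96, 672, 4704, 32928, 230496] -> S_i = 96*7^i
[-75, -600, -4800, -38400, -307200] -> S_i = -75*8^i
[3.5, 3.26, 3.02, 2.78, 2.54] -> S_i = 3.50 + -0.24*i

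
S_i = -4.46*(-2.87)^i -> [-4.46, 12.8, -36.74, 105.43, -302.6]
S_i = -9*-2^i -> [-9, 18, -36, 72, -144]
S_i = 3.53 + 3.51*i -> [3.53, 7.04, 10.55, 14.06, 17.57]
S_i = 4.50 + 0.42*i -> [4.5, 4.92, 5.34, 5.76, 6.18]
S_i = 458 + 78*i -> [458, 536, 614, 692, 770]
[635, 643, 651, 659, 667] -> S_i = 635 + 8*i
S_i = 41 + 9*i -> [41, 50, 59, 68, 77]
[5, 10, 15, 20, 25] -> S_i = 5 + 5*i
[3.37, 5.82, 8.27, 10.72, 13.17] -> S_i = 3.37 + 2.45*i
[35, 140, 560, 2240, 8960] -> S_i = 35*4^i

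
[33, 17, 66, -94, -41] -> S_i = Random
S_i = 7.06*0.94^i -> [7.06, 6.64, 6.24, 5.86, 5.51]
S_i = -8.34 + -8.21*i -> [-8.34, -16.55, -24.76, -32.97, -41.18]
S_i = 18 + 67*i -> [18, 85, 152, 219, 286]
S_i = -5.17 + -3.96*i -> [-5.17, -9.13, -13.09, -17.05, -21.01]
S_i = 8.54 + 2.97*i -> [8.54, 11.51, 14.48, 17.45, 20.42]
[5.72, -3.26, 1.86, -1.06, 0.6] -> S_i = 5.72*(-0.57)^i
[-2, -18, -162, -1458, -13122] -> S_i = -2*9^i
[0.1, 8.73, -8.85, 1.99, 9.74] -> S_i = Random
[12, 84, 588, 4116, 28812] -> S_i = 12*7^i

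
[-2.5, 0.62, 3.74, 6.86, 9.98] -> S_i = -2.50 + 3.12*i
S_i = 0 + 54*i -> [0, 54, 108, 162, 216]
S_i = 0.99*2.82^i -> [0.99, 2.79, 7.87, 22.2, 62.61]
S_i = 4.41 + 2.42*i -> [4.41, 6.83, 9.25, 11.67, 14.09]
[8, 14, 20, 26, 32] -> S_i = 8 + 6*i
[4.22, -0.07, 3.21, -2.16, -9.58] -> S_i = Random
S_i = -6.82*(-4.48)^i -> [-6.82, 30.55, -136.88, 613.22, -2747.24]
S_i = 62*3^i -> [62, 186, 558, 1674, 5022]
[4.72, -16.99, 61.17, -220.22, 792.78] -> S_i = 4.72*(-3.60)^i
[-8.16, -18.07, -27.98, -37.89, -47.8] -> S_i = -8.16 + -9.91*i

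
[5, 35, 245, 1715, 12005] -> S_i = 5*7^i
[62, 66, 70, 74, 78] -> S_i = 62 + 4*i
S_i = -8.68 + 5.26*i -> [-8.68, -3.42, 1.84, 7.1, 12.36]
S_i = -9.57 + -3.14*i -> [-9.57, -12.71, -15.85, -18.99, -22.13]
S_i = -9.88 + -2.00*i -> [-9.88, -11.88, -13.88, -15.88, -17.88]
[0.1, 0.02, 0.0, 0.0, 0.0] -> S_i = 0.10*0.20^i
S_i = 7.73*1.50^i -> [7.73, 11.6, 17.39, 26.09, 39.13]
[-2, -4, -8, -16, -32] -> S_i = -2*2^i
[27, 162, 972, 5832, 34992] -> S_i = 27*6^i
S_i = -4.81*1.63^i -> [-4.81, -7.84, -12.78, -20.83, -33.95]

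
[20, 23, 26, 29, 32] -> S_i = 20 + 3*i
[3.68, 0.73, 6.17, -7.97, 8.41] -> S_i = Random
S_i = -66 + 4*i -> [-66, -62, -58, -54, -50]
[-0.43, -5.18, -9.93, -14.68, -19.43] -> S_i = -0.43 + -4.75*i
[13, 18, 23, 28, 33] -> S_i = 13 + 5*i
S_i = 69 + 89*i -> [69, 158, 247, 336, 425]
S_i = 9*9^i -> [9, 81, 729, 6561, 59049]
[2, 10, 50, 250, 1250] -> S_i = 2*5^i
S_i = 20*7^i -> [20, 140, 980, 6860, 48020]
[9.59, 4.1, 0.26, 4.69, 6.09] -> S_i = Random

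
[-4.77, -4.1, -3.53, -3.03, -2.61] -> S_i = -4.77*0.86^i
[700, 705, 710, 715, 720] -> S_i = 700 + 5*i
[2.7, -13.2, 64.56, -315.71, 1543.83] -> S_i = 2.70*(-4.89)^i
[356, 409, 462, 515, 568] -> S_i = 356 + 53*i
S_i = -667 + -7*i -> [-667, -674, -681, -688, -695]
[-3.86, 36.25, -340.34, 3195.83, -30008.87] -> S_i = -3.86*(-9.39)^i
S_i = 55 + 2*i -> [55, 57, 59, 61, 63]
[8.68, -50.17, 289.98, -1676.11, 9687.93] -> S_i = 8.68*(-5.78)^i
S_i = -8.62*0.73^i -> [-8.62, -6.29, -4.59, -3.35, -2.45]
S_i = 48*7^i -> [48, 336, 2352, 16464, 115248]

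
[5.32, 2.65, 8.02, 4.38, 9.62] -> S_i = Random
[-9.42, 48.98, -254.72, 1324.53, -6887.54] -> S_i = -9.42*(-5.20)^i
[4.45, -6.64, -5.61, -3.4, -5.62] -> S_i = Random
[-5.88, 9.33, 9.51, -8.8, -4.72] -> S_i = Random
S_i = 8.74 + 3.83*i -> [8.74, 12.57, 16.4, 20.23, 24.06]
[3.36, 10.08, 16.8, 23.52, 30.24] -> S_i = 3.36 + 6.72*i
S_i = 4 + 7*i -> [4, 11, 18, 25, 32]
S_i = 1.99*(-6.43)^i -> [1.99, -12.8, 82.28, -529.04, 3401.71]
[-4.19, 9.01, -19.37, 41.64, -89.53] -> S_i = -4.19*(-2.15)^i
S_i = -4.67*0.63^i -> [-4.67, -2.94, -1.85, -1.17, -0.74]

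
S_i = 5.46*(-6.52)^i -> [5.46, -35.6, 232.11, -1513.34, 9866.95]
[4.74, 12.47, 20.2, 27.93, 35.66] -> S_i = 4.74 + 7.73*i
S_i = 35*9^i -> [35, 315, 2835, 25515, 229635]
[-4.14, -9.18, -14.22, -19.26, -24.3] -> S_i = -4.14 + -5.04*i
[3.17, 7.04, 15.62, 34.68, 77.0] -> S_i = 3.17*2.22^i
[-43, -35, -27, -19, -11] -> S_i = -43 + 8*i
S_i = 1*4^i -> [1, 4, 16, 64, 256]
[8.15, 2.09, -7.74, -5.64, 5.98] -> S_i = Random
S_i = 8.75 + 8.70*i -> [8.75, 17.45, 26.15, 34.85, 43.55]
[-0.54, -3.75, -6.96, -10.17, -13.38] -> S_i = -0.54 + -3.21*i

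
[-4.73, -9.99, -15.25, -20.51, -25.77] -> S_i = -4.73 + -5.26*i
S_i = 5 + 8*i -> [5, 13, 21, 29, 37]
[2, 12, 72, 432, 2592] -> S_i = 2*6^i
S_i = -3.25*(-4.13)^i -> [-3.25, 13.42, -55.43, 228.95, -945.55]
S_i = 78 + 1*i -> [78, 79, 80, 81, 82]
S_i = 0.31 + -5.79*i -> [0.31, -5.48, -11.27, -17.06, -22.85]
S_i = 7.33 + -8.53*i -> [7.33, -1.2, -9.73, -18.26, -26.79]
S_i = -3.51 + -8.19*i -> [-3.51, -11.7, -19.89, -28.08, -36.27]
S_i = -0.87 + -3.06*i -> [-0.87, -3.93, -6.99, -10.05, -13.11]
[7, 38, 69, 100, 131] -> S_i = 7 + 31*i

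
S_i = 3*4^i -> [3, 12, 48, 192, 768]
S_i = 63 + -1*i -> [63, 62, 61, 60, 59]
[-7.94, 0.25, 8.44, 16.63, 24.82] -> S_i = -7.94 + 8.19*i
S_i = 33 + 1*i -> [33, 34, 35, 36, 37]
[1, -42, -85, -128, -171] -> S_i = 1 + -43*i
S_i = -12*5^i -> [-12, -60, -300, -1500, -7500]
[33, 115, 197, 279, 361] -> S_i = 33 + 82*i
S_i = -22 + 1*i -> [-22, -21, -20, -19, -18]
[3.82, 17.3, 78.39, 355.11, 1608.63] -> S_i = 3.82*4.53^i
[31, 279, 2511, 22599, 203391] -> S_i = 31*9^i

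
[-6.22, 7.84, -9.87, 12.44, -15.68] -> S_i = -6.22*(-1.26)^i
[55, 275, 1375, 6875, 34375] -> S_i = 55*5^i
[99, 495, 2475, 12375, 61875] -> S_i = 99*5^i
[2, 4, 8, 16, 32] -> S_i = 2*2^i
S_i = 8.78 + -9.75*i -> [8.78, -0.97, -10.72, -20.47, -30.22]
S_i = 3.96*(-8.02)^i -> [3.96, -31.76, 254.71, -2042.76, 16382.97]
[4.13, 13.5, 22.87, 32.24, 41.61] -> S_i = 4.13 + 9.37*i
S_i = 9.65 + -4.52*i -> [9.65, 5.13, 0.61, -3.91, -8.43]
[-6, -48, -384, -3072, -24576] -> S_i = -6*8^i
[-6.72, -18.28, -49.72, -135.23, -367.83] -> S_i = -6.72*2.72^i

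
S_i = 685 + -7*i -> [685, 678, 671, 664, 657]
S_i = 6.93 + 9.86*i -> [6.93, 16.79, 26.65, 36.51, 46.37]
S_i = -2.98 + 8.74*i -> [-2.98, 5.76, 14.5, 23.24, 31.98]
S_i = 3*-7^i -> [3, -21, 147, -1029, 7203]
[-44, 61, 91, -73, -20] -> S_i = Random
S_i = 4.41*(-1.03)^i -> [4.41, -4.54, 4.68, -4.82, 4.96]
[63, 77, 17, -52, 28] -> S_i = Random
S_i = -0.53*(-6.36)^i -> [-0.53, 3.37, -21.44, 136.35, -867.17]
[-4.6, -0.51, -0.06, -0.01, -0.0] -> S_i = -4.60*0.11^i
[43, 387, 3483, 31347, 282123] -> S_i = 43*9^i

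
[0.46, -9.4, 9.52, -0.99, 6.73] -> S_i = Random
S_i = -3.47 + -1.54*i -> [-3.47, -5.01, -6.55, -8.09, -9.63]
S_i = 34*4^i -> [34, 136, 544, 2176, 8704]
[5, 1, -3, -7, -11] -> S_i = 5 + -4*i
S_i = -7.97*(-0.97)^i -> [-7.97, 7.73, -7.5, 7.27, -7.06]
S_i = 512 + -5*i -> [512, 507, 502, 497, 492]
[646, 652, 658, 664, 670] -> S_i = 646 + 6*i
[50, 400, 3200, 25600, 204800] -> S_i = 50*8^i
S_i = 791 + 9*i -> [791, 800, 809, 818, 827]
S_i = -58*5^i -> [-58, -290, -1450, -7250, -36250]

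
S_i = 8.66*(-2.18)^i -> [8.66, -18.88, 41.16, -89.72, 195.59]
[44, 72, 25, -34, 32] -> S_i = Random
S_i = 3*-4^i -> [3, -12, 48, -192, 768]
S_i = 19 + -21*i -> [19, -2, -23, -44, -65]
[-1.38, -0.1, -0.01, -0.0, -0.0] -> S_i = -1.38*0.07^i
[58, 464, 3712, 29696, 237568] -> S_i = 58*8^i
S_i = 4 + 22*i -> [4, 26, 48, 70, 92]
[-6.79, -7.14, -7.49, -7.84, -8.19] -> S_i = -6.79 + -0.35*i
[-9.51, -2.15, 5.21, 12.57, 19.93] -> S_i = -9.51 + 7.36*i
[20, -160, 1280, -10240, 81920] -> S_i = 20*-8^i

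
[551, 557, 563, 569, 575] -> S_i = 551 + 6*i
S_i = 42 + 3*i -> [42, 45, 48, 51, 54]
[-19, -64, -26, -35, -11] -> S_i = Random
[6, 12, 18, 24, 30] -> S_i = 6 + 6*i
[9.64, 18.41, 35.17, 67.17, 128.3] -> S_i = 9.64*1.91^i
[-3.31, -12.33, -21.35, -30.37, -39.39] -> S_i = -3.31 + -9.02*i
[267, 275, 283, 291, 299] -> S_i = 267 + 8*i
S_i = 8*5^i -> [8, 40, 200, 1000, 5000]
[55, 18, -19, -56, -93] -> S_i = 55 + -37*i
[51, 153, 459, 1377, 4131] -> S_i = 51*3^i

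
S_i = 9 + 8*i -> [9, 17, 25, 33, 41]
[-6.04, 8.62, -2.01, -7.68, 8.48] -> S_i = Random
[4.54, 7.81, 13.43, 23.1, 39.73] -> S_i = 4.54*1.72^i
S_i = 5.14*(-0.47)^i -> [5.14, -2.42, 1.14, -0.53, 0.25]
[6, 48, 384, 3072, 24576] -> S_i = 6*8^i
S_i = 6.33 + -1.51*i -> [6.33, 4.82, 3.31, 1.8, 0.29]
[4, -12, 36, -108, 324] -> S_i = 4*-3^i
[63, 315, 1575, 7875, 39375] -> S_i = 63*5^i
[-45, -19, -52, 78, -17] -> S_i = Random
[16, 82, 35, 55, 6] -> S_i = Random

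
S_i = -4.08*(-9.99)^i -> [-4.08, 40.76, -407.18, 4067.77, -40637.04]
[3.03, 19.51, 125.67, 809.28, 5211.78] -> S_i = 3.03*6.44^i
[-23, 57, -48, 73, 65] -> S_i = Random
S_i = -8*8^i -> [-8, -64, -512, -4096, -32768]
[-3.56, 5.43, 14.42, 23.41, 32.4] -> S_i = -3.56 + 8.99*i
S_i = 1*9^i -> [1, 9, 81, 729, 6561]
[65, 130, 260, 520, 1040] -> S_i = 65*2^i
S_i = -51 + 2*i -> [-51, -49, -47, -45, -43]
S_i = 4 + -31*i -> [4, -27, -58, -89, -120]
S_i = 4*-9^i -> [4, -36, 324, -2916, 26244]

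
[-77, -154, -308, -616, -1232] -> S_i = -77*2^i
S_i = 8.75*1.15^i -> [8.75, 10.06, 11.57, 13.31, 15.3]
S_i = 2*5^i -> [2, 10, 50, 250, 1250]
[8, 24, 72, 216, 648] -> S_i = 8*3^i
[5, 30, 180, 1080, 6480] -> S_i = 5*6^i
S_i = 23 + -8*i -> [23, 15, 7, -1, -9]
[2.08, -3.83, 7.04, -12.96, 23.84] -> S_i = 2.08*(-1.84)^i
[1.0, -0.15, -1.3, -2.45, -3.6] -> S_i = 1.00 + -1.15*i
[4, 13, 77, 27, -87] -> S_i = Random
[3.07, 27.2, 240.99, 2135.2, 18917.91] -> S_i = 3.07*8.86^i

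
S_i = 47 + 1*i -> [47, 48, 49, 50, 51]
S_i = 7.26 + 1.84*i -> [7.26, 9.1, 10.94, 12.78, 14.62]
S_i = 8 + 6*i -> [8, 14, 20, 26, 32]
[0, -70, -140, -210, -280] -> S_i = 0 + -70*i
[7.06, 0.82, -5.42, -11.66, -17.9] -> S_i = 7.06 + -6.24*i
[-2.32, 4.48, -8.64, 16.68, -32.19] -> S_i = -2.32*(-1.93)^i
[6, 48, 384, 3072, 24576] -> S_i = 6*8^i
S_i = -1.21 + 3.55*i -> [-1.21, 2.34, 5.89, 9.44, 12.99]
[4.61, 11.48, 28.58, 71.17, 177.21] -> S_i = 4.61*2.49^i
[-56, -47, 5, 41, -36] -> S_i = Random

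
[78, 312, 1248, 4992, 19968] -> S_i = 78*4^i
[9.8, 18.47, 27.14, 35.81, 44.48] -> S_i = 9.80 + 8.67*i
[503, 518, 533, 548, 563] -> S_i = 503 + 15*i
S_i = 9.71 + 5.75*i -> [9.71, 15.46, 21.21, 26.96, 32.71]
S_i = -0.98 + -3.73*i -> [-0.98, -4.71, -8.44, -12.17, -15.9]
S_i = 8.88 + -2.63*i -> [8.88, 6.25, 3.62, 0.99, -1.64]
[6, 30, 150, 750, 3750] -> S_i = 6*5^i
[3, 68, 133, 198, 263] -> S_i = 3 + 65*i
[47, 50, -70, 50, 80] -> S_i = Random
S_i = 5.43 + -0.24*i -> [5.43, 5.19, 4.95, 4.71, 4.47]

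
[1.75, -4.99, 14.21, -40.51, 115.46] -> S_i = 1.75*(-2.85)^i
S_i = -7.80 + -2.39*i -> [-7.8, -10.19, -12.58, -14.97, -17.36]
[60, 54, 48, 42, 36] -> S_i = 60 + -6*i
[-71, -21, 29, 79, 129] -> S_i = -71 + 50*i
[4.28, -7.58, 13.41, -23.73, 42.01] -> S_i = 4.28*(-1.77)^i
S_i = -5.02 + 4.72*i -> [-5.02, -0.3, 4.42, 9.14, 13.86]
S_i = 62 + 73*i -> [62, 135, 208, 281, 354]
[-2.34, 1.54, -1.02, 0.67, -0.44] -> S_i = -2.34*(-0.66)^i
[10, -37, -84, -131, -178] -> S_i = 10 + -47*i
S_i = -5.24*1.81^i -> [-5.24, -9.48, -17.17, -31.07, -56.24]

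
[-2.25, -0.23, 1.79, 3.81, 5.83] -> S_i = -2.25 + 2.02*i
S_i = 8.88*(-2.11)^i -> [8.88, -18.74, 39.53, -83.42, 176.01]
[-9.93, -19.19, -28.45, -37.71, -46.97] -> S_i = -9.93 + -9.26*i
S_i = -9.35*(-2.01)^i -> [-9.35, 18.79, -37.77, 75.93, -152.61]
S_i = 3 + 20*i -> [3, 23, 43, 63, 83]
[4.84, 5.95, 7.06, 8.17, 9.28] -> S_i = 4.84 + 1.11*i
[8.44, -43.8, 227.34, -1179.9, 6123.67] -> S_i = 8.44*(-5.19)^i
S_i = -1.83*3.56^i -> [-1.83, -6.51, -23.19, -82.57, -293.93]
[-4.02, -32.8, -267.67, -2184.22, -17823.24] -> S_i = -4.02*8.16^i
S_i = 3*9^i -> [3, 27, 243, 2187, 19683]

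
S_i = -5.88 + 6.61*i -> [-5.88, 0.73, 7.34, 13.95, 20.56]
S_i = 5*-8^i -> [5, -40, 320, -2560, 20480]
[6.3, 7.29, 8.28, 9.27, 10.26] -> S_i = 6.30 + 0.99*i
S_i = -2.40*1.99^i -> [-2.4, -4.78, -9.5, -18.91, -37.64]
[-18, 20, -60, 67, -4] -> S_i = Random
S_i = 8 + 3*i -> [8, 11, 14, 17, 20]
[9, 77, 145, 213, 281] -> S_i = 9 + 68*i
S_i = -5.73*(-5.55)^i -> [-5.73, 31.8, -176.5, 979.57, -5436.59]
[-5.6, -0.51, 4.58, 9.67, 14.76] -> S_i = -5.60 + 5.09*i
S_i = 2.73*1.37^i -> [2.73, 3.74, 5.12, 7.02, 9.62]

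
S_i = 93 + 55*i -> [93, 148, 203, 258, 313]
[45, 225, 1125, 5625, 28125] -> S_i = 45*5^i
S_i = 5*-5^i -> [5, -25, 125, -625, 3125]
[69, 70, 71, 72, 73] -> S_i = 69 + 1*i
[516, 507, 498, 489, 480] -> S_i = 516 + -9*i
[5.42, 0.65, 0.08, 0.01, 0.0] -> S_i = 5.42*0.12^i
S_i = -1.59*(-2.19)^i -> [-1.59, 3.48, -7.63, 16.7, -36.57]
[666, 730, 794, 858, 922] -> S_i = 666 + 64*i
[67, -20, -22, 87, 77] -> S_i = Random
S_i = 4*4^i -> [4, 16, 64, 256, 1024]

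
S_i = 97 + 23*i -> [97, 120, 143, 166, 189]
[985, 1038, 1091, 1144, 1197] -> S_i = 985 + 53*i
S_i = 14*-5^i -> [14, -70, 350, -1750, 8750]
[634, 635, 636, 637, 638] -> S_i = 634 + 1*i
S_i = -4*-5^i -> [-4, 20, -100, 500, -2500]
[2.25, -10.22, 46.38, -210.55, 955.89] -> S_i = 2.25*(-4.54)^i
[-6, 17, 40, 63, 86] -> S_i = -6 + 23*i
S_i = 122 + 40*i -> [122, 162, 202, 242, 282]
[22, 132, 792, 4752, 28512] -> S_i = 22*6^i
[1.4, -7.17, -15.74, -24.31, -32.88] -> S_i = 1.40 + -8.57*i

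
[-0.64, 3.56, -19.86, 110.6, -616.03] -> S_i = -0.64*(-5.57)^i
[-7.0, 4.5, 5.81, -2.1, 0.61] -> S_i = Random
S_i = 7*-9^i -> [7, -63, 567, -5103, 45927]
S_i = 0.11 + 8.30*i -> [0.11, 8.41, 16.71, 25.01, 33.31]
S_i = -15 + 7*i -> [-15, -8, -1, 6, 13]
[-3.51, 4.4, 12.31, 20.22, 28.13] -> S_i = -3.51 + 7.91*i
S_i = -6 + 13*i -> [-6, 7, 20, 33, 46]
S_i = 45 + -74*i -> [45, -29, -103, -177, -251]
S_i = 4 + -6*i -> [4, -2, -8, -14, -20]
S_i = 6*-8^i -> [6, -48, 384, -3072, 24576]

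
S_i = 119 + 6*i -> [119, 125, 131, 137, 143]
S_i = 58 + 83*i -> [58, 141, 224, 307, 390]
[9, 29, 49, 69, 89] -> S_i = 9 + 20*i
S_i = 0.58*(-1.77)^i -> [0.58, -1.03, 1.82, -3.22, 5.69]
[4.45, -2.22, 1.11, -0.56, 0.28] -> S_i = 4.45*(-0.50)^i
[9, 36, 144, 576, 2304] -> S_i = 9*4^i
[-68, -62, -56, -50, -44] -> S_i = -68 + 6*i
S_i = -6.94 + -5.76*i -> [-6.94, -12.7, -18.46, -24.22, -29.98]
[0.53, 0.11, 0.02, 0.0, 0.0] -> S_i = 0.53*0.20^i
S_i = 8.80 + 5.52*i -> [8.8, 14.32, 19.84, 25.36, 30.88]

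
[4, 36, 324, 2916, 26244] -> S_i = 4*9^i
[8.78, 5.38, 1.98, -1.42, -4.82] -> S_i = 8.78 + -3.40*i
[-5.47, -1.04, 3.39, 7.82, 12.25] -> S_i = -5.47 + 4.43*i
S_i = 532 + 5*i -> [532, 537, 542, 547, 552]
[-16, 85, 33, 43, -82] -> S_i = Random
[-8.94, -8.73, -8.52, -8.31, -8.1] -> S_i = -8.94 + 0.21*i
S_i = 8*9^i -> [8, 72, 648, 5832, 52488]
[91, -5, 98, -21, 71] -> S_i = Random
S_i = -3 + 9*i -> [-3, 6, 15, 24, 33]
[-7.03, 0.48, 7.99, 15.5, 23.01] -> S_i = -7.03 + 7.51*i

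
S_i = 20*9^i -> [20, 180, 1620, 14580, 131220]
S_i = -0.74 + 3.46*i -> [-0.74, 2.72, 6.18, 9.64, 13.1]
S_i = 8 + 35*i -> [8, 43, 78, 113, 148]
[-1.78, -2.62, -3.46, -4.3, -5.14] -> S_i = -1.78 + -0.84*i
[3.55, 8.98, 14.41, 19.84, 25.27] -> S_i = 3.55 + 5.43*i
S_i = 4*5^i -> [4, 20, 100, 500, 2500]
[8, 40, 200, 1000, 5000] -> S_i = 8*5^i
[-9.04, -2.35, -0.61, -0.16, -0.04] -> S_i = -9.04*0.26^i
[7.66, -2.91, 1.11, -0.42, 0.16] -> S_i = 7.66*(-0.38)^i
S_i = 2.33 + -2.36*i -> [2.33, -0.03, -2.39, -4.75, -7.11]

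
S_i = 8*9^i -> [8, 72, 648, 5832, 52488]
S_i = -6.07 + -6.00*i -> [-6.07, -12.07, -18.07, -24.07, -30.07]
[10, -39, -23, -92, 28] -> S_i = Random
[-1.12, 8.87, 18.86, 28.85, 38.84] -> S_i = -1.12 + 9.99*i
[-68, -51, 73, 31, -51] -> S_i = Random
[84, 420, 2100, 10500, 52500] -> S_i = 84*5^i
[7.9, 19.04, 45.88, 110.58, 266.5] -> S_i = 7.90*2.41^i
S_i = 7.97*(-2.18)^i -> [7.97, -17.37, 37.88, -82.57, 180.0]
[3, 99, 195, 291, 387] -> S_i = 3 + 96*i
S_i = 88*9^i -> [88, 792, 7128, 64152, 577368]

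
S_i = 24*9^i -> [24, 216, 1944, 17496, 157464]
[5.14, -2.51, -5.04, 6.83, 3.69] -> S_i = Random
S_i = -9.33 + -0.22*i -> [-9.33, -9.55, -9.77, -9.99, -10.21]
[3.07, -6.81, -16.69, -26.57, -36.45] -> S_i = 3.07 + -9.88*i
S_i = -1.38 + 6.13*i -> [-1.38, 4.75, 10.88, 17.01, 23.14]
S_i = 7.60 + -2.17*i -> [7.6, 5.43, 3.26, 1.09, -1.08]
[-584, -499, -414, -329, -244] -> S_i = -584 + 85*i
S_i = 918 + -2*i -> [918, 916, 914, 912, 910]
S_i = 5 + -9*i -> [5, -4, -13, -22, -31]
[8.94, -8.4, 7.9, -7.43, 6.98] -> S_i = 8.94*(-0.94)^i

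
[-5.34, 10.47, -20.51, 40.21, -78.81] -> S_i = -5.34*(-1.96)^i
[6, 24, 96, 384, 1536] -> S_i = 6*4^i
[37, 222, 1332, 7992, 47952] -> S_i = 37*6^i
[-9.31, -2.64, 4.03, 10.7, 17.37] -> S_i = -9.31 + 6.67*i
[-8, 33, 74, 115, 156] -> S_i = -8 + 41*i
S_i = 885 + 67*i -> [885, 952, 1019, 1086, 1153]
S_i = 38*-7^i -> [38, -266, 1862, -13034, 91238]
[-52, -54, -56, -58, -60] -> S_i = -52 + -2*i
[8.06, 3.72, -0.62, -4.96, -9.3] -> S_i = 8.06 + -4.34*i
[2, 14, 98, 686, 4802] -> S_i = 2*7^i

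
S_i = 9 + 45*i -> [9, 54, 99, 144, 189]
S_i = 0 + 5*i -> [0, 5, 10, 15, 20]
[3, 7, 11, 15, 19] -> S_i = 3 + 4*i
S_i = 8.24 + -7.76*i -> [8.24, 0.48, -7.28, -15.04, -22.8]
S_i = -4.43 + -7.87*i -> [-4.43, -12.3, -20.17, -28.04, -35.91]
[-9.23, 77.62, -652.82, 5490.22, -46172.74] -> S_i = -9.23*(-8.41)^i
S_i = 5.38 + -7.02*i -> [5.38, -1.64, -8.66, -15.68, -22.7]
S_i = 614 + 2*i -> [614, 616, 618, 620, 622]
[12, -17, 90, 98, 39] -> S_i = Random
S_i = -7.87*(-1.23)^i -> [-7.87, 9.68, -11.91, 14.65, -18.01]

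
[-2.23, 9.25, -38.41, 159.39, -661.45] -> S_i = -2.23*(-4.15)^i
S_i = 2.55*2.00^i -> [2.55, 5.1, 10.2, 20.4, 40.8]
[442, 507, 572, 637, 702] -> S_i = 442 + 65*i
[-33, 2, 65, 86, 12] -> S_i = Random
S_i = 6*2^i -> [6, 12, 24, 48, 96]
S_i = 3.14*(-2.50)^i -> [3.14, -7.85, 19.62, -49.06, 122.66]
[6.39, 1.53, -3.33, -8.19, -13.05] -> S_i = 6.39 + -4.86*i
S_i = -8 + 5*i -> [-8, -3, 2, 7, 12]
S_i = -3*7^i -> [-3, -21, -147, -1029, -7203]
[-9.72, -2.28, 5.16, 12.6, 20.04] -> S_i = -9.72 + 7.44*i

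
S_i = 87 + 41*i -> [87, 128, 169, 210, 251]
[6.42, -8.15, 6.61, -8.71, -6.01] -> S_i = Random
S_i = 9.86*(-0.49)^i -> [9.86, -4.83, 2.37, -1.16, 0.57]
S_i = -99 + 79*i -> [-99, -20, 59, 138, 217]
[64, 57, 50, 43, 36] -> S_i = 64 + -7*i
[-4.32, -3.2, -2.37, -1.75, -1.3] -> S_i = -4.32*0.74^i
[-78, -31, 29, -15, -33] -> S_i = Random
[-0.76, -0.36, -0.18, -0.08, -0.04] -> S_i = -0.76*0.48^i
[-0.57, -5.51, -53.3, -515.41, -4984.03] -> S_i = -0.57*9.67^i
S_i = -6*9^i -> [-6, -54, -486, -4374, -39366]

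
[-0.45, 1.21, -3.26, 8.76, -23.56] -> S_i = -0.45*(-2.69)^i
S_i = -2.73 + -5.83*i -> [-2.73, -8.56, -14.39, -20.22, -26.05]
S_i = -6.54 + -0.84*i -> [-6.54, -7.38, -8.22, -9.06, -9.9]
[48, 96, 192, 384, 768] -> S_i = 48*2^i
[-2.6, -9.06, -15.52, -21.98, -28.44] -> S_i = -2.60 + -6.46*i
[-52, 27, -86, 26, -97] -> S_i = Random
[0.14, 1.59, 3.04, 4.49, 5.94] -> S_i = 0.14 + 1.45*i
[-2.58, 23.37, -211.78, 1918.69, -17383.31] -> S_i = -2.58*(-9.06)^i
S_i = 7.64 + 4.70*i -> [7.64, 12.34, 17.04, 21.74, 26.44]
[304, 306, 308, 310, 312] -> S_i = 304 + 2*i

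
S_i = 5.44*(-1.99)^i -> [5.44, -10.83, 21.54, -42.87, 85.31]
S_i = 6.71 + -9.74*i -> [6.71, -3.03, -12.77, -22.51, -32.25]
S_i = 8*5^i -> [8, 40, 200, 1000, 5000]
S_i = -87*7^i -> [-87, -609, -4263, -29841, -208887]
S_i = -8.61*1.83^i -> [-8.61, -15.76, -28.83, -52.77, -96.56]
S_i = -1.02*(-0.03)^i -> [-1.02, 0.03, -0.0, 0.0, -0.0]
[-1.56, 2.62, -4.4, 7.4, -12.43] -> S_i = -1.56*(-1.68)^i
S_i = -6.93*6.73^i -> [-6.93, -46.64, -313.88, -2112.41, -14216.53]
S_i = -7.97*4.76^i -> [-7.97, -37.94, -180.58, -859.57, -4091.53]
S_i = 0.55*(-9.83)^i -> [0.55, -5.41, 53.15, -522.42, 5135.43]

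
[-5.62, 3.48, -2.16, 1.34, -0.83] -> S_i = -5.62*(-0.62)^i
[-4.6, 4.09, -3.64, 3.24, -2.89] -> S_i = -4.60*(-0.89)^i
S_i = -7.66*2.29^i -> [-7.66, -17.54, -40.17, -91.99, -210.65]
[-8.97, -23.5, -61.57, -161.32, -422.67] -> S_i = -8.97*2.62^i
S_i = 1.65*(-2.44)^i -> [1.65, -4.03, 9.82, -23.97, 58.48]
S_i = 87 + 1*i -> [87, 88, 89, 90, 91]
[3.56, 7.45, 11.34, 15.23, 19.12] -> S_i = 3.56 + 3.89*i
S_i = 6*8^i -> [6, 48, 384, 3072, 24576]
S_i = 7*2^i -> [7, 14, 28, 56, 112]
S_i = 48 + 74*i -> [48, 122, 196, 270, 344]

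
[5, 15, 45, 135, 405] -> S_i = 5*3^i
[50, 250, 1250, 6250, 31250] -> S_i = 50*5^i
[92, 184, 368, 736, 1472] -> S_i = 92*2^i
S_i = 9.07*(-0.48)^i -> [9.07, -4.35, 2.09, -1.0, 0.48]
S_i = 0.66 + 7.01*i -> [0.66, 7.67, 14.68, 21.69, 28.7]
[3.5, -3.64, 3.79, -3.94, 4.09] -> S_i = 3.50*(-1.04)^i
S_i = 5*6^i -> [5, 30, 180, 1080, 6480]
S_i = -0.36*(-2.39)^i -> [-0.36, 0.86, -2.06, 4.91, -11.75]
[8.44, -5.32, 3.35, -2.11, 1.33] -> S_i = 8.44*(-0.63)^i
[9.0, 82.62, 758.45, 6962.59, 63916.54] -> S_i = 9.00*9.18^i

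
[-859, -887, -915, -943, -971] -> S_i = -859 + -28*i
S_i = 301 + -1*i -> [301, 300, 299, 298, 297]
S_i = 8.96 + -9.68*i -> [8.96, -0.72, -10.4, -20.08, -29.76]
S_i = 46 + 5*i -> [46, 51, 56, 61, 66]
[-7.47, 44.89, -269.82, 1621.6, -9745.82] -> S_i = -7.47*(-6.01)^i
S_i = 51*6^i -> [51, 306, 1836, 11016, 66096]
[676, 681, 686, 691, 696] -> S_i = 676 + 5*i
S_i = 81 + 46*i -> [81, 127, 173, 219, 265]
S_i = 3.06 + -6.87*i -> [3.06, -3.81, -10.68, -17.55, -24.42]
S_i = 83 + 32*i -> [83, 115, 147, 179, 211]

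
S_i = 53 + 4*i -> [53, 57, 61, 65, 69]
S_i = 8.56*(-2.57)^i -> [8.56, -22.0, 56.54, -145.3, 373.43]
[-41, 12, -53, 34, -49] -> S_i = Random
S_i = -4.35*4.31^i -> [-4.35, -18.75, -80.81, -348.27, -1501.06]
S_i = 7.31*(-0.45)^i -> [7.31, -3.29, 1.48, -0.67, 0.3]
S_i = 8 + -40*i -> [8, -32, -72, -112, -152]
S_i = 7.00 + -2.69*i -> [7.0, 4.31, 1.62, -1.07, -3.76]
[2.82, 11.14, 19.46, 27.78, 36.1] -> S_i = 2.82 + 8.32*i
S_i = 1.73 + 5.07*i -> [1.73, 6.8, 11.87, 16.94, 22.01]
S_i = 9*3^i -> [9, 27, 81, 243, 729]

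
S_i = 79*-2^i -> [79, -158, 316, -632, 1264]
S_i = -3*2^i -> [-3, -6, -12, -24, -48]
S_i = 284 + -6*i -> [284, 278, 272, 266, 260]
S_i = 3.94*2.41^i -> [3.94, 9.5, 22.88, 55.15, 132.91]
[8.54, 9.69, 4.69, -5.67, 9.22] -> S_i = Random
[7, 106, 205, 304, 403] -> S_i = 7 + 99*i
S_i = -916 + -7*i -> [-916, -923, -930, -937, -944]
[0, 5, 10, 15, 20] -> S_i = 0 + 5*i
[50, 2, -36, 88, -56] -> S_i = Random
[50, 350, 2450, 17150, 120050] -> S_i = 50*7^i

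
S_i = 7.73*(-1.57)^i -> [7.73, -12.14, 19.05, -29.91, 46.97]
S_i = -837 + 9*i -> [-837, -828, -819, -810, -801]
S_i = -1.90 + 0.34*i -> [-1.9, -1.56, -1.22, -0.88, -0.54]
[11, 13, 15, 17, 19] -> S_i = 11 + 2*i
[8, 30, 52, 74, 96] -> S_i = 8 + 22*i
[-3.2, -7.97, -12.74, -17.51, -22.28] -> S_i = -3.20 + -4.77*i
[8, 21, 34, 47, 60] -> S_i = 8 + 13*i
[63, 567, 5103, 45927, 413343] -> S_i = 63*9^i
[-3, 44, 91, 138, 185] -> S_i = -3 + 47*i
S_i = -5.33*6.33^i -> [-5.33, -33.74, -213.57, -1351.88, -8557.4]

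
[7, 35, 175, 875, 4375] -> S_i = 7*5^i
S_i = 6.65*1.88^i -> [6.65, 12.5, 23.5, 44.19, 83.07]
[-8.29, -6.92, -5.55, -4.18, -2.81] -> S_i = -8.29 + 1.37*i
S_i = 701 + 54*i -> [701, 755, 809, 863, 917]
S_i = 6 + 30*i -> [6, 36, 66, 96, 126]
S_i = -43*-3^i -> [-43, 129, -387, 1161, -3483]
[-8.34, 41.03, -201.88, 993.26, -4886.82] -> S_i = -8.34*(-4.92)^i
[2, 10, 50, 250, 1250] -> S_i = 2*5^i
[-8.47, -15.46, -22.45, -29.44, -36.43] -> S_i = -8.47 + -6.99*i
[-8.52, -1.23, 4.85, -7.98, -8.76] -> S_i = Random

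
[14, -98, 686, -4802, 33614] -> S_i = 14*-7^i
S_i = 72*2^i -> [72, 144, 288, 576, 1152]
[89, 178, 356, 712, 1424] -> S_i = 89*2^i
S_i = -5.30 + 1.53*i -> [-5.3, -3.77, -2.24, -0.71, 0.82]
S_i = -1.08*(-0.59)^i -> [-1.08, 0.64, -0.38, 0.22, -0.13]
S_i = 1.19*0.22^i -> [1.19, 0.26, 0.06, 0.01, 0.0]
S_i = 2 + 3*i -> [2, 5, 8, 11, 14]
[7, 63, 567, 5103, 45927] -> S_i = 7*9^i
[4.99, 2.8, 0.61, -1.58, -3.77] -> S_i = 4.99 + -2.19*i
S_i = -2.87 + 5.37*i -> [-2.87, 2.5, 7.87, 13.24, 18.61]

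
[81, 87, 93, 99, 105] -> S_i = 81 + 6*i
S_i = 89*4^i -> [89, 356, 1424, 5696, 22784]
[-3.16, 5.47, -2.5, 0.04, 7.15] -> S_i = Random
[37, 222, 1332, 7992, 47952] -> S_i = 37*6^i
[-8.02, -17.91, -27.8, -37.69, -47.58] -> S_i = -8.02 + -9.89*i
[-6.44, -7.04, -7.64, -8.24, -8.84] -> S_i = -6.44 + -0.60*i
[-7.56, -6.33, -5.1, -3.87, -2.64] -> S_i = -7.56 + 1.23*i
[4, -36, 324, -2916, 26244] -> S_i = 4*-9^i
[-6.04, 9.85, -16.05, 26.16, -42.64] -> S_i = -6.04*(-1.63)^i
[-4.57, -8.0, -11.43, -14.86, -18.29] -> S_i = -4.57 + -3.43*i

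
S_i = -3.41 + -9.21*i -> [-3.41, -12.62, -21.83, -31.04, -40.25]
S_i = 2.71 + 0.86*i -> [2.71, 3.57, 4.43, 5.29, 6.15]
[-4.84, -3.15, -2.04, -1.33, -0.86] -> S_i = -4.84*0.65^i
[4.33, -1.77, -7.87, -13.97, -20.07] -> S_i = 4.33 + -6.10*i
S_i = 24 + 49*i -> [24, 73, 122, 171, 220]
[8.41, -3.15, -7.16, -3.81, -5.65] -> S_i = Random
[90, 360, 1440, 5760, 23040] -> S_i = 90*4^i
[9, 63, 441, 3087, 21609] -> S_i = 9*7^i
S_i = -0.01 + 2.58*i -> [-0.01, 2.57, 5.15, 7.73, 10.31]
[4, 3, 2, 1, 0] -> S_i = 4 + -1*i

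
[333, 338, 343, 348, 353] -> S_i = 333 + 5*i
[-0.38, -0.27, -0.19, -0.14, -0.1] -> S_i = -0.38*0.71^i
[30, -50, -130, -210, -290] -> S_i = 30 + -80*i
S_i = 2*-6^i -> [2, -12, 72, -432, 2592]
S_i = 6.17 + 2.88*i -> [6.17, 9.05, 11.93, 14.81, 17.69]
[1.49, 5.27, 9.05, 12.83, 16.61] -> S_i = 1.49 + 3.78*i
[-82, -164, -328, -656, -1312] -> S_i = -82*2^i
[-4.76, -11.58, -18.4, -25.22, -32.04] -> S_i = -4.76 + -6.82*i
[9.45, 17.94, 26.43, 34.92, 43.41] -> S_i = 9.45 + 8.49*i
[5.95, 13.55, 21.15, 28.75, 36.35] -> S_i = 5.95 + 7.60*i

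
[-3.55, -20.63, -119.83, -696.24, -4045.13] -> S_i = -3.55*5.81^i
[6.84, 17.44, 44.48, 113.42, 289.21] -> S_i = 6.84*2.55^i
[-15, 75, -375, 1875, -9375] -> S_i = -15*-5^i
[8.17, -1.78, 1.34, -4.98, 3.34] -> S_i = Random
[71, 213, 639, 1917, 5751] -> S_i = 71*3^i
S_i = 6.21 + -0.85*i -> [6.21, 5.36, 4.51, 3.66, 2.81]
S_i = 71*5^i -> [71, 355, 1775, 8875, 44375]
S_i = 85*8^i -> [85, 680, 5440, 43520, 348160]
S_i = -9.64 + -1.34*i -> [-9.64, -10.98, -12.32, -13.66, -15.0]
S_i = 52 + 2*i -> [52, 54, 56, 58, 60]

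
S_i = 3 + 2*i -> [3, 5, 7, 9, 11]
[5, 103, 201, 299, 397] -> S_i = 5 + 98*i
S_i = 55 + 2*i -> [55, 57, 59, 61, 63]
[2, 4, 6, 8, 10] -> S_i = 2 + 2*i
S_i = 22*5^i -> [22, 110, 550, 2750, 13750]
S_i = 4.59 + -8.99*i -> [4.59, -4.4, -13.39, -22.38, -31.37]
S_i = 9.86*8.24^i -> [9.86, 81.25, 669.47, 5516.44, 45455.43]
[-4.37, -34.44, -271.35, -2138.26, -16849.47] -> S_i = -4.37*7.88^i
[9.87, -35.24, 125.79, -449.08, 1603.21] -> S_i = 9.87*(-3.57)^i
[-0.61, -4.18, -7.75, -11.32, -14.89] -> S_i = -0.61 + -3.57*i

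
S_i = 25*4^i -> [25, 100, 400, 1600, 6400]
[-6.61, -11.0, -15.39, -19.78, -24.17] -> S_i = -6.61 + -4.39*i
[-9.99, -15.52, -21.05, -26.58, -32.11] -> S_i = -9.99 + -5.53*i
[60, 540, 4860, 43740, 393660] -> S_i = 60*9^i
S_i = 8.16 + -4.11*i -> [8.16, 4.05, -0.06, -4.17, -8.28]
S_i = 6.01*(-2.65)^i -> [6.01, -15.93, 42.21, -111.84, 296.39]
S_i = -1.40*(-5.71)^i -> [-1.4, 7.99, -45.65, 260.64, -1488.24]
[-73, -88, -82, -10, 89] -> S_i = Random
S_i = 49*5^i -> [49, 245, 1225, 6125, 30625]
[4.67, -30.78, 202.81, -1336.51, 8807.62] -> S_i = 4.67*(-6.59)^i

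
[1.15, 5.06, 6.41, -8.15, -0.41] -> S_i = Random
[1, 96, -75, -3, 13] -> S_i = Random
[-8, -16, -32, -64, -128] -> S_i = -8*2^i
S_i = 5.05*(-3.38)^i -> [5.05, -17.07, 57.69, -195.0, 659.11]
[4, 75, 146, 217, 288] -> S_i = 4 + 71*i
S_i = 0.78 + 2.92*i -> [0.78, 3.7, 6.62, 9.54, 12.46]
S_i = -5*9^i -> [-5, -45, -405, -3645, -32805]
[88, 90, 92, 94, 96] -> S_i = 88 + 2*i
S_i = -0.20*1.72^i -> [-0.2, -0.34, -0.59, -1.02, -1.75]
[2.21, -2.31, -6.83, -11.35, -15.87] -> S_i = 2.21 + -4.52*i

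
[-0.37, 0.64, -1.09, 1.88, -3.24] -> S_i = -0.37*(-1.72)^i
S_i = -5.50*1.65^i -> [-5.5, -9.07, -14.97, -24.71, -40.77]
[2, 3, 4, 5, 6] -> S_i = 2 + 1*i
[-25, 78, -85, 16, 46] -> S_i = Random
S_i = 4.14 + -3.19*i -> [4.14, 0.95, -2.24, -5.43, -8.62]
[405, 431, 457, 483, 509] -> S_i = 405 + 26*i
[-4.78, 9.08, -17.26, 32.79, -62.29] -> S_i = -4.78*(-1.90)^i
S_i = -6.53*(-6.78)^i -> [-6.53, 44.27, -300.17, 2035.18, -13798.5]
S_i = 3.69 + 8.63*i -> [3.69, 12.32, 20.95, 29.58, 38.21]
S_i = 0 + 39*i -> [0, 39, 78, 117, 156]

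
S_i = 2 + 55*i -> [2, 57, 112, 167, 222]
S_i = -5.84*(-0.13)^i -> [-5.84, 0.76, -0.1, 0.01, -0.0]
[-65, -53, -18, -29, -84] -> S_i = Random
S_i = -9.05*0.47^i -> [-9.05, -4.25, -2.0, -0.94, -0.44]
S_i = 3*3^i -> [3, 9, 27, 81, 243]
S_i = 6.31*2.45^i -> [6.31, 15.46, 37.88, 92.8, 227.35]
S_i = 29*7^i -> [29, 203, 1421, 9947, 69629]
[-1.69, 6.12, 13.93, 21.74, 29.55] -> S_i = -1.69 + 7.81*i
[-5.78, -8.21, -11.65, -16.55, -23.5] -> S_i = -5.78*1.42^i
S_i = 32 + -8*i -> [32, 24, 16, 8, 0]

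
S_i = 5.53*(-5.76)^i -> [5.53, -31.85, 183.47, -1056.8, 6087.16]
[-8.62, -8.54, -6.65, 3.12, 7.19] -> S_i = Random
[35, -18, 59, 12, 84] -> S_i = Random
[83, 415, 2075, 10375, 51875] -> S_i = 83*5^i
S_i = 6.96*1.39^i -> [6.96, 9.67, 13.45, 18.69, 25.98]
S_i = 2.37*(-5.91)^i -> [2.37, -14.01, 82.78, -489.23, 2891.33]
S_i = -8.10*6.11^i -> [-8.1, -49.49, -302.39, -1847.6, -11288.85]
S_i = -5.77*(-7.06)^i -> [-5.77, 40.74, -287.6, 2030.44, -14334.9]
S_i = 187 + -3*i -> [187, 184, 181, 178, 175]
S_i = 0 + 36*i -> [0, 36, 72, 108, 144]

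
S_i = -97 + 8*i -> [-97, -89, -81, -73, -65]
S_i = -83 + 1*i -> [-83, -82, -81, -80, -79]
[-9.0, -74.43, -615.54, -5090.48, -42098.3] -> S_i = -9.00*8.27^i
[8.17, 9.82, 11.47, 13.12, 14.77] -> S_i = 8.17 + 1.65*i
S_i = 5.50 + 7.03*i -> [5.5, 12.53, 19.56, 26.59, 33.62]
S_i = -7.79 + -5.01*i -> [-7.79, -12.8, -17.81, -22.82, -27.83]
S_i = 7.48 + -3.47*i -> [7.48, 4.01, 0.54, -2.93, -6.4]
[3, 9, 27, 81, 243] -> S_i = 3*3^i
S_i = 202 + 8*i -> [202, 210, 218, 226, 234]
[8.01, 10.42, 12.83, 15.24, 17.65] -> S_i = 8.01 + 2.41*i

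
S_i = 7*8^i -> [7, 56, 448, 3584, 28672]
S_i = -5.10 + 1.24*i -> [-5.1, -3.86, -2.62, -1.38, -0.14]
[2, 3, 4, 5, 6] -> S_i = 2 + 1*i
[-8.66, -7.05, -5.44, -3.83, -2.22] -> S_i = -8.66 + 1.61*i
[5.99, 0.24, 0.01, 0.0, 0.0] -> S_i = 5.99*0.04^i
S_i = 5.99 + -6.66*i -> [5.99, -0.67, -7.33, -13.99, -20.65]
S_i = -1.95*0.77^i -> [-1.95, -1.5, -1.16, -0.89, -0.69]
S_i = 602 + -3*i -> [602, 599, 596, 593, 590]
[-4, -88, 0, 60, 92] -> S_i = Random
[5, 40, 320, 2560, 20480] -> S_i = 5*8^i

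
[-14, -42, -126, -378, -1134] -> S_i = -14*3^i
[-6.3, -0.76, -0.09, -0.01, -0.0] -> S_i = -6.30*0.12^i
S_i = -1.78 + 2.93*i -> [-1.78, 1.15, 4.08, 7.01, 9.94]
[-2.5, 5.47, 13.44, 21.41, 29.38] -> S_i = -2.50 + 7.97*i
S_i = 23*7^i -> [23, 161, 1127, 7889, 55223]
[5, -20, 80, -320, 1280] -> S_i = 5*-4^i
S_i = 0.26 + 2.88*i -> [0.26, 3.14, 6.02, 8.9, 11.78]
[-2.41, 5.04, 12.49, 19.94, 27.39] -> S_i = -2.41 + 7.45*i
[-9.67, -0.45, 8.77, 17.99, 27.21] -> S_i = -9.67 + 9.22*i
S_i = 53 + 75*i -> [53, 128, 203, 278, 353]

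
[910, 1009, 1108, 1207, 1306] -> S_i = 910 + 99*i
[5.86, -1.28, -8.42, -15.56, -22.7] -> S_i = 5.86 + -7.14*i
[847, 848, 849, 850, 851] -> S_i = 847 + 1*i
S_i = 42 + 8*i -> [42, 50, 58, 66, 74]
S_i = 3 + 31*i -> [3, 34, 65, 96, 127]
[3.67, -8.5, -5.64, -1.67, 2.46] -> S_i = Random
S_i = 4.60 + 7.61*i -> [4.6, 12.21, 19.82, 27.43, 35.04]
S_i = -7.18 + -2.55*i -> [-7.18, -9.73, -12.28, -14.83, -17.38]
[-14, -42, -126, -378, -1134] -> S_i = -14*3^i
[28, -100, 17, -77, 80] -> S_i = Random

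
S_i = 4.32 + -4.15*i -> [4.32, 0.17, -3.98, -8.13, -12.28]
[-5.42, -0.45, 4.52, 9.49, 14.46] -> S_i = -5.42 + 4.97*i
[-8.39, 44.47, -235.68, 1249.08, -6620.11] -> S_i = -8.39*(-5.30)^i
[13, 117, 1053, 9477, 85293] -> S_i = 13*9^i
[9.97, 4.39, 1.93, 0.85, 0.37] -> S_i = 9.97*0.44^i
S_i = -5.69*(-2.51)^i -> [-5.69, 14.28, -35.85, 89.98, -225.84]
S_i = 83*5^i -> [83, 415, 2075, 10375, 51875]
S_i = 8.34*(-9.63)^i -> [8.34, -80.31, 773.43, -7448.09, 71725.11]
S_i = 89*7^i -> [89, 623, 4361, 30527, 213689]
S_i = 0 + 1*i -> [0, 1, 2, 3, 4]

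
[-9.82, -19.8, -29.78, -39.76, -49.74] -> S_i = -9.82 + -9.98*i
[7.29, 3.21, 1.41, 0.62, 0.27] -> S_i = 7.29*0.44^i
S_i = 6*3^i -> [6, 18, 54, 162, 486]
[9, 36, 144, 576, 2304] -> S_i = 9*4^i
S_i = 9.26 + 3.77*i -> [9.26, 13.03, 16.8, 20.57, 24.34]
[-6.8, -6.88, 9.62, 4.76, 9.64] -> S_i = Random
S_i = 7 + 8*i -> [7, 15, 23, 31, 39]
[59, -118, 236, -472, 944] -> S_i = 59*-2^i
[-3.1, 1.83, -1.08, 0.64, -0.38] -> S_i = -3.10*(-0.59)^i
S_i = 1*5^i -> [1, 5, 25, 125, 625]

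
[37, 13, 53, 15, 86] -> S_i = Random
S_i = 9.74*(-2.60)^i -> [9.74, -25.32, 65.84, -171.19, 445.09]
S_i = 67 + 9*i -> [67, 76, 85, 94, 103]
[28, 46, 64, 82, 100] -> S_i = 28 + 18*i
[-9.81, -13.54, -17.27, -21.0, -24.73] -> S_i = -9.81 + -3.73*i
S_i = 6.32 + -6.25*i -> [6.32, 0.07, -6.18, -12.43, -18.68]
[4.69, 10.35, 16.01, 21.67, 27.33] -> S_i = 4.69 + 5.66*i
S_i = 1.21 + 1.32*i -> [1.21, 2.53, 3.85, 5.17, 6.49]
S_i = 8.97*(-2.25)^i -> [8.97, -20.18, 45.41, -102.17, 229.89]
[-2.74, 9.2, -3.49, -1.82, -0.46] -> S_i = Random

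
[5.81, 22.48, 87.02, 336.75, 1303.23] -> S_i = 5.81*3.87^i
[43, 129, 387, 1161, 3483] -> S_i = 43*3^i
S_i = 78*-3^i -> [78, -234, 702, -2106, 6318]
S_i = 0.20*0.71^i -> [0.2, 0.14, 0.1, 0.07, 0.05]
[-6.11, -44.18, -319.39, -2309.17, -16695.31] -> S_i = -6.11*7.23^i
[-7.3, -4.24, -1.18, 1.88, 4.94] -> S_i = -7.30 + 3.06*i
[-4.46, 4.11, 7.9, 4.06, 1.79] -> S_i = Random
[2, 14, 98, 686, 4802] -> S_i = 2*7^i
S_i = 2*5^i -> [2, 10, 50, 250, 1250]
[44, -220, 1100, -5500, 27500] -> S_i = 44*-5^i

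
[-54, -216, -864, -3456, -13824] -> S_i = -54*4^i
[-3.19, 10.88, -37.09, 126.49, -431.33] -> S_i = -3.19*(-3.41)^i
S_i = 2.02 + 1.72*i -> [2.02, 3.74, 5.46, 7.18, 8.9]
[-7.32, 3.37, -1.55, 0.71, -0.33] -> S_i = -7.32*(-0.46)^i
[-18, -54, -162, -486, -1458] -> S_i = -18*3^i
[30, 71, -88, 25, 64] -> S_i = Random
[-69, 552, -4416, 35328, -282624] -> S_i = -69*-8^i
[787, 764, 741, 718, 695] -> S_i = 787 + -23*i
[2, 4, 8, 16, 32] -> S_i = 2*2^i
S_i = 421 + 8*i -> [421, 429, 437, 445, 453]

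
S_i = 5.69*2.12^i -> [5.69, 12.06, 25.57, 54.22, 114.94]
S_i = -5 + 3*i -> [-5, -2, 1, 4, 7]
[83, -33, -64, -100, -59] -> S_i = Random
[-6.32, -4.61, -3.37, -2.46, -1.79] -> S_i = -6.32*0.73^i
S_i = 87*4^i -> [87, 348, 1392, 5568, 22272]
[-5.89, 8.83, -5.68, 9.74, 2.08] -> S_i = Random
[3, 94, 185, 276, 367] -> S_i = 3 + 91*i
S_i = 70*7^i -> [70, 490, 3430, 24010, 168070]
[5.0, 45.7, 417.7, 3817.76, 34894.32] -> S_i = 5.00*9.14^i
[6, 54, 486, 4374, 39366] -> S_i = 6*9^i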